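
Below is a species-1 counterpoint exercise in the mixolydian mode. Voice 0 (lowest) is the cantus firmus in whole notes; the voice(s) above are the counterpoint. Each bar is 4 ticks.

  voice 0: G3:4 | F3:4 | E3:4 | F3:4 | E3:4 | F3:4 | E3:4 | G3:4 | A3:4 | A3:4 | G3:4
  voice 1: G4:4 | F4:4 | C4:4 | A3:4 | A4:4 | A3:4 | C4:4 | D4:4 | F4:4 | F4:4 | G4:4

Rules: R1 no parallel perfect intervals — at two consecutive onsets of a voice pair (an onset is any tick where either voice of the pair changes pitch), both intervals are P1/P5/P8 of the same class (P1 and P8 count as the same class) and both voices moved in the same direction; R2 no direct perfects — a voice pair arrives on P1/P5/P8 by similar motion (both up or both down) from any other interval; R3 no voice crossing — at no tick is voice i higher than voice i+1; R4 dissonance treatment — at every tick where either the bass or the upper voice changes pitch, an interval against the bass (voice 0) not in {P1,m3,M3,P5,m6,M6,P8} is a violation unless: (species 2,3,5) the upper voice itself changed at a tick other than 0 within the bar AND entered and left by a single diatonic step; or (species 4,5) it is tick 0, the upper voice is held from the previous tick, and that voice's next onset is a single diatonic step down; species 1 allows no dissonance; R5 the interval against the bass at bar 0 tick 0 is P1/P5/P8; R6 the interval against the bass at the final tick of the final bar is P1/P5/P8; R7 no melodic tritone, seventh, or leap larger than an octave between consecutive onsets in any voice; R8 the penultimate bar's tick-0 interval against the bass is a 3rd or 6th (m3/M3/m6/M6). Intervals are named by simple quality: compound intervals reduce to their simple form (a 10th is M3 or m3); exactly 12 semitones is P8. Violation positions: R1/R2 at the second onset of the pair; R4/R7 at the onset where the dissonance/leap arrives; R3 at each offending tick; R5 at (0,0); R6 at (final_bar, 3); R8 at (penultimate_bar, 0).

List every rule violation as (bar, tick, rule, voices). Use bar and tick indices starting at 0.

bar 0: v0=G3 v1=G4 downbeat P8
bar 1: v0=F3 v1=F4 downbeat P8
bar 2: v0=E3 v1=C4 downbeat m6
bar 3: v0=F3 v1=A3 downbeat M3
bar 4: v0=E3 v1=A4 downbeat P4
bar 5: v0=F3 v1=A3 downbeat M3
bar 6: v0=E3 v1=C4 downbeat m6
bar 7: v0=G3 v1=D4 downbeat P5
bar 8: v0=A3 v1=F4 downbeat m6
bar 9: v0=A3 v1=F4 downbeat m6
bar 10: v0=G3 v1=G4 downbeat P8
  -> R1 @ bar 1 tick 0 v(0, 1): G3/G4 P8 -> F3/F4 P8 similar
  -> R4 @ bar 4 tick 0 v(0, 1): E3/A4 P4 untreated
  -> R2 @ bar 7 tick 0 v(0, 1): E3/C4 m6 -> G3/D4 P5 similar

(1, 0, R1, (0, 1))
(4, 0, R4, (0, 1))
(7, 0, R2, (0, 1))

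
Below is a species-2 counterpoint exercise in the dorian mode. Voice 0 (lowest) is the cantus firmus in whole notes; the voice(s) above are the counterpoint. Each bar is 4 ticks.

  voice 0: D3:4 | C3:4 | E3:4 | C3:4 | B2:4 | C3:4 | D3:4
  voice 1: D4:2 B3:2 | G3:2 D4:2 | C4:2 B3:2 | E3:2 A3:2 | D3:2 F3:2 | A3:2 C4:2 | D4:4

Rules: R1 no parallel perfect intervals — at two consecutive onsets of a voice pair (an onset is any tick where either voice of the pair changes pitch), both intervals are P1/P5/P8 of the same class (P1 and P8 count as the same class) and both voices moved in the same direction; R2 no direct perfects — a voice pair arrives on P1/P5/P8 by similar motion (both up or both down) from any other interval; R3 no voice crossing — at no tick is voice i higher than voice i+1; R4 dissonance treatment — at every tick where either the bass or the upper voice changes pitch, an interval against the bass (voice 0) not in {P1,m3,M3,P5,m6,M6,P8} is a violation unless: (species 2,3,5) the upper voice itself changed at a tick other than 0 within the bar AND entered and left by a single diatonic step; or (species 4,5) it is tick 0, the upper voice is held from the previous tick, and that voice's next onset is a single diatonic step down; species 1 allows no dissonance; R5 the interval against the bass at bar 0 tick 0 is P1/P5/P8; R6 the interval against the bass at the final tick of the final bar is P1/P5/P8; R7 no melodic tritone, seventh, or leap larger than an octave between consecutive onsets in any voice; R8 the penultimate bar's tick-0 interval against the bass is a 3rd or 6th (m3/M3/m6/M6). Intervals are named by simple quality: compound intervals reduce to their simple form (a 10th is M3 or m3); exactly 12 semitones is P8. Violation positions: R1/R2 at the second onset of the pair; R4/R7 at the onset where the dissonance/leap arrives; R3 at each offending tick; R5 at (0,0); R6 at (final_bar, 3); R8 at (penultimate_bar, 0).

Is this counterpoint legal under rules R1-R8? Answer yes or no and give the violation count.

No (4 violations)

bar 0: v0=D3 v1=D4 (P8)
bar 1: v0=C3 v1=G3 (P5)
bar 2: v0=E3 v1=C4 (m6)
bar 3: v0=C3 v1=E3 (M3)
bar 4: v0=B2 v1=D3 (m3)
bar 5: v0=C3 v1=A3 (M6)
bar 6: v0=D3 v1=D4 (P8)
  R2 @ bar1.0: D3/B3 M6 -> C3/G3 P5 similar
  R4 @ bar1.2: C3/D4 M2 untreated
  R4 @ bar4.2: B2/F3 TT untreated
  R1 @ bar6.0: C3/C4 P8 -> D3/D4 P8 similar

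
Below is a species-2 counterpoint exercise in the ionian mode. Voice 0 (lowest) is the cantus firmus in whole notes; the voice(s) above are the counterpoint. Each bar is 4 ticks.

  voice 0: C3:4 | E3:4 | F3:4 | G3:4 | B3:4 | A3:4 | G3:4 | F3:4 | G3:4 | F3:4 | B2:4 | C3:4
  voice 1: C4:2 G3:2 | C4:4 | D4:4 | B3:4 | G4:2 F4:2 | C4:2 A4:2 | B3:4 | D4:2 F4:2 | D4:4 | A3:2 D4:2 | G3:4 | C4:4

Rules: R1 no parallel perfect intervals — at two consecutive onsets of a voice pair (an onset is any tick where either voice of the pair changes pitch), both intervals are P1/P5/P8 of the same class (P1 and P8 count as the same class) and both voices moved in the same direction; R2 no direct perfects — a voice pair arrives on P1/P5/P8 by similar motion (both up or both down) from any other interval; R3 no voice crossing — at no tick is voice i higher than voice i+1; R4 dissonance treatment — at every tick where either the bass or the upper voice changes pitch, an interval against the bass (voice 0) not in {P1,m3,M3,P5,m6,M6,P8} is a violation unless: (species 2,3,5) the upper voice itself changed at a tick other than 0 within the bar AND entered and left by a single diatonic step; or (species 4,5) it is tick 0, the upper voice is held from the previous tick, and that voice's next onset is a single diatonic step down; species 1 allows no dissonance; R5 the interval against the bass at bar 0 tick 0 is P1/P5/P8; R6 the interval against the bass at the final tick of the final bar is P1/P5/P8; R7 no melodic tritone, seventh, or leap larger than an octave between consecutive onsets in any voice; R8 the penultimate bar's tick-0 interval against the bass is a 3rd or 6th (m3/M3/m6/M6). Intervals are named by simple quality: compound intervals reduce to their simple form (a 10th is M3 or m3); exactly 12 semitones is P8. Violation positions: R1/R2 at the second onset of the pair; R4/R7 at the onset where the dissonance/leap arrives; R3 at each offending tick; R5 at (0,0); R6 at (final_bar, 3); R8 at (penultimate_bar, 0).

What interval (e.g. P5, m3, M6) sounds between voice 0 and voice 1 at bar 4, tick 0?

m6

voice 0=B3 voice 1=G4 -> m6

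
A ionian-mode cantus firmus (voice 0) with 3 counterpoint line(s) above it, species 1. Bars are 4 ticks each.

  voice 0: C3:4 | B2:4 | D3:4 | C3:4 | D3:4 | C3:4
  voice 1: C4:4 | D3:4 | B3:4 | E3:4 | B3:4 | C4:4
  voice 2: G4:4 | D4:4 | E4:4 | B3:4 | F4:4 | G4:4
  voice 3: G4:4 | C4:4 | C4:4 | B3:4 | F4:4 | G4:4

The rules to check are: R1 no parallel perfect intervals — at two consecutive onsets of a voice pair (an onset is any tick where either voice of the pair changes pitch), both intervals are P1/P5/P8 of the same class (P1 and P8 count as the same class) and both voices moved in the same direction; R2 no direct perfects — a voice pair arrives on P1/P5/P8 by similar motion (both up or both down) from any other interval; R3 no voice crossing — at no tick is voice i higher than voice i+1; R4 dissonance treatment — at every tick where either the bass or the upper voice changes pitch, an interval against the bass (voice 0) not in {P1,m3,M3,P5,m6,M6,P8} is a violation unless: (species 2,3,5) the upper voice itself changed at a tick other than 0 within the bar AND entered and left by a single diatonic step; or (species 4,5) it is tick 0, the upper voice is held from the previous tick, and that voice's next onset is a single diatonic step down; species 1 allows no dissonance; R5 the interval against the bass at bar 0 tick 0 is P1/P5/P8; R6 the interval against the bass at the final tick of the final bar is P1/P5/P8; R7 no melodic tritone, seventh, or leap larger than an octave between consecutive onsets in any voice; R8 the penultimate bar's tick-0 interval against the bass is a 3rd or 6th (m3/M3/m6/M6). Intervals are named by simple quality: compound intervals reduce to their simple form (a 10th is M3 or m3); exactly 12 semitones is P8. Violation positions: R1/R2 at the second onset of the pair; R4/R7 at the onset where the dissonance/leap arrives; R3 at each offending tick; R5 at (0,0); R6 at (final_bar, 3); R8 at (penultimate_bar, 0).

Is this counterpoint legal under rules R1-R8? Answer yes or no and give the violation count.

No (24 violations)

bar 0: v0=C3 v1=C4 v2=G4 v3=G4 (P5)
bar 1: v0=B2 v1=D3 v2=D4 v3=C4 (m2)
bar 2: v0=D3 v1=B3 v2=E4 v3=C4 (m7)
bar 3: v0=C3 v1=E3 v2=B3 v3=B3 (M7)
bar 4: v0=D3 v1=B3 v2=F4 v3=F4 (m3)
bar 5: v0=C3 v1=C4 v2=G4 v3=G4 (P5)
  R2 @ bar1.0: C4/G4 P5 -> D3/D4 P8 similar
  R3 @ bar1.0: D4 above C4
  R4 @ bar1.0: B2/C4 m2 untreated
  R7 @ bar1.0: C4->D3 leap 10st
  R3 @ bar1.1: D4 above C4
  R3 @ bar1.2: D4 above C4
  R3 @ bar1.3: D4 above C4
  R3 @ bar2.0: E4 above C4
  R4 @ bar2.0: D3/E4 M2 untreated
  R4 @ bar2.0: D3/C4 m7 untreated
  R3 @ bar2.1: E4 above C4
  R3 @ bar2.2: E4 above C4
  R3 @ bar2.3: E4 above C4
  R2 @ bar3.0: B3/E4 P4 -> E3/B3 P5 similar
  R2 @ bar3.0: B3/C4 m2 -> E3/B3 P5 similar
  R2 @ bar3.0: E4/C4 M3 -> B3/B3 P1 similar
  R4 @ bar3.0: C3/B3 M7 untreated
  R4 @ bar3.0: C3/B3 M7 untreated
  R1 @ bar4.0: B3/B3 P1 -> F4/F4 P1 similar
  R7 @ bar4.0: B3->F4 leap 6st
  R7 @ bar4.0: B3->F4 leap 6st
  R1 @ bar5.0: F4/F4 P1 -> G4/G4 P1 similar
  R2 @ bar5.0: B3/F4 TT -> C4/G4 P5 similar
  R2 @ bar5.0: B3/F4 TT -> C4/G4 P5 similar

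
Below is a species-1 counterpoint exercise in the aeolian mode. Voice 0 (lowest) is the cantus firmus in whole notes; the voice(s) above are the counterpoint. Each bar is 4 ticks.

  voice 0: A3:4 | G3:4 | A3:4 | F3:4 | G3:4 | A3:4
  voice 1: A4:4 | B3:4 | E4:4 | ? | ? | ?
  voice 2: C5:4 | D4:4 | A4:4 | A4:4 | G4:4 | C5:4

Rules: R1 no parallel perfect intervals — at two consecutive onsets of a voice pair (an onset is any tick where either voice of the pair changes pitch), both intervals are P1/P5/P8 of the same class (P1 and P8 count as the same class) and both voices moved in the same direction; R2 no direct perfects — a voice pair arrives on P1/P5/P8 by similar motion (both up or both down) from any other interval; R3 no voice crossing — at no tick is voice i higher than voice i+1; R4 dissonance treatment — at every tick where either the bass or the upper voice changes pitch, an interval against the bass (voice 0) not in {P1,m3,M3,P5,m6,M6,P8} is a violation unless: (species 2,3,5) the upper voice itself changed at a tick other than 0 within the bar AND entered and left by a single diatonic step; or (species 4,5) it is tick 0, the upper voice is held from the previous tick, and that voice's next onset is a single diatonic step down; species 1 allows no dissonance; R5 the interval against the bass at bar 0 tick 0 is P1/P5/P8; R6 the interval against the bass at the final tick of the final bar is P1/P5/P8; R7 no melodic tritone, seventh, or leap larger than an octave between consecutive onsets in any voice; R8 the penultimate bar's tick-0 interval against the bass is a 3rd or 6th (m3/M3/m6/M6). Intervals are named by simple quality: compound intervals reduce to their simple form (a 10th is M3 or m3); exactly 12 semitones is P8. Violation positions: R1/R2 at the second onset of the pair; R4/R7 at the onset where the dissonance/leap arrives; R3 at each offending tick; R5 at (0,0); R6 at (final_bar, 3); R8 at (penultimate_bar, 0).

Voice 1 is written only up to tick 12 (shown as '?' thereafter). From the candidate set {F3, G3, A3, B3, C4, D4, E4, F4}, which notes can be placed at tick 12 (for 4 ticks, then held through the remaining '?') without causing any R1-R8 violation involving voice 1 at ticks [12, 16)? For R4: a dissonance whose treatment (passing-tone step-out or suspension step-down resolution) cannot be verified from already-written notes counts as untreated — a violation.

{A3, D4, F4}

F3: violates R2,R7
G3: violates R4
A3: legal
B3: violates R4
C4: violates R1
D4: legal
E4: violates R4
F4: legal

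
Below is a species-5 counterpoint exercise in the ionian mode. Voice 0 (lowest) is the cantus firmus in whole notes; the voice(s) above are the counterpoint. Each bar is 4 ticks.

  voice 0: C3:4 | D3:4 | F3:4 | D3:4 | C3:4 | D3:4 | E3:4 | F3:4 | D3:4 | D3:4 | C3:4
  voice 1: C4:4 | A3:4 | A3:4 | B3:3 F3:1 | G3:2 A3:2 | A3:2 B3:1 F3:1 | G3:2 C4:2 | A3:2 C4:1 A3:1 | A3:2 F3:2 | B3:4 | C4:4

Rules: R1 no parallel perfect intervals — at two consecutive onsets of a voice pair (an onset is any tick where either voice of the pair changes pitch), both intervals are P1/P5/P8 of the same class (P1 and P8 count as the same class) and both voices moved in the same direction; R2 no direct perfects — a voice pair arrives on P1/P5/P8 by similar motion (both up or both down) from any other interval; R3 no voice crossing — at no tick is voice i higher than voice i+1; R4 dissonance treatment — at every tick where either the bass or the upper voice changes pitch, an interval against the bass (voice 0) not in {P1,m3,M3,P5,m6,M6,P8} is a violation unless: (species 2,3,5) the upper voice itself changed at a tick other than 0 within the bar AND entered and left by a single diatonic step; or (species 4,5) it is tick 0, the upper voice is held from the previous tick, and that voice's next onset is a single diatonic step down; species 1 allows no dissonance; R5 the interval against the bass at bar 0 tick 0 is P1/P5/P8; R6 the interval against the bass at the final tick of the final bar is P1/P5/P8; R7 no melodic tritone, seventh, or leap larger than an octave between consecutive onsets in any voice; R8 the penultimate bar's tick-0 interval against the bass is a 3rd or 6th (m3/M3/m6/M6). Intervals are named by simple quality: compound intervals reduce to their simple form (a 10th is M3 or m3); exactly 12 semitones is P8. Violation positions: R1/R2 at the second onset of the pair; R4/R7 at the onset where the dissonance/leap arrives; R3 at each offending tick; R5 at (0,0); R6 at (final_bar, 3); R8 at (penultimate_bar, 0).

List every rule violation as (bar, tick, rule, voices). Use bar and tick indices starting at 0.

(3, 3, R7, (1,))
(5, 3, R7, (1,))
(9, 0, R7, (1,))

bar 0: v0=C3 v1=C4 downbeat P8
bar 1: v0=D3 v1=A3 downbeat P5
bar 2: v0=F3 v1=A3 downbeat M3
bar 3: v0=D3 v1=B3 downbeat M6
bar 4: v0=C3 v1=G3 downbeat P5
bar 5: v0=D3 v1=A3 downbeat P5
bar 6: v0=E3 v1=G3 downbeat m3
bar 7: v0=F3 v1=A3 downbeat M3
bar 8: v0=D3 v1=A3 downbeat P5
bar 9: v0=D3 v1=B3 downbeat M6
bar 10: v0=C3 v1=C4 downbeat P8
  -> R7 @ bar 3 tick 3 v(1,): B3->F3 leap 6st
  -> R7 @ bar 5 tick 3 v(1,): B3->F3 leap 6st
  -> R7 @ bar 9 tick 0 v(1,): F3->B3 leap 6st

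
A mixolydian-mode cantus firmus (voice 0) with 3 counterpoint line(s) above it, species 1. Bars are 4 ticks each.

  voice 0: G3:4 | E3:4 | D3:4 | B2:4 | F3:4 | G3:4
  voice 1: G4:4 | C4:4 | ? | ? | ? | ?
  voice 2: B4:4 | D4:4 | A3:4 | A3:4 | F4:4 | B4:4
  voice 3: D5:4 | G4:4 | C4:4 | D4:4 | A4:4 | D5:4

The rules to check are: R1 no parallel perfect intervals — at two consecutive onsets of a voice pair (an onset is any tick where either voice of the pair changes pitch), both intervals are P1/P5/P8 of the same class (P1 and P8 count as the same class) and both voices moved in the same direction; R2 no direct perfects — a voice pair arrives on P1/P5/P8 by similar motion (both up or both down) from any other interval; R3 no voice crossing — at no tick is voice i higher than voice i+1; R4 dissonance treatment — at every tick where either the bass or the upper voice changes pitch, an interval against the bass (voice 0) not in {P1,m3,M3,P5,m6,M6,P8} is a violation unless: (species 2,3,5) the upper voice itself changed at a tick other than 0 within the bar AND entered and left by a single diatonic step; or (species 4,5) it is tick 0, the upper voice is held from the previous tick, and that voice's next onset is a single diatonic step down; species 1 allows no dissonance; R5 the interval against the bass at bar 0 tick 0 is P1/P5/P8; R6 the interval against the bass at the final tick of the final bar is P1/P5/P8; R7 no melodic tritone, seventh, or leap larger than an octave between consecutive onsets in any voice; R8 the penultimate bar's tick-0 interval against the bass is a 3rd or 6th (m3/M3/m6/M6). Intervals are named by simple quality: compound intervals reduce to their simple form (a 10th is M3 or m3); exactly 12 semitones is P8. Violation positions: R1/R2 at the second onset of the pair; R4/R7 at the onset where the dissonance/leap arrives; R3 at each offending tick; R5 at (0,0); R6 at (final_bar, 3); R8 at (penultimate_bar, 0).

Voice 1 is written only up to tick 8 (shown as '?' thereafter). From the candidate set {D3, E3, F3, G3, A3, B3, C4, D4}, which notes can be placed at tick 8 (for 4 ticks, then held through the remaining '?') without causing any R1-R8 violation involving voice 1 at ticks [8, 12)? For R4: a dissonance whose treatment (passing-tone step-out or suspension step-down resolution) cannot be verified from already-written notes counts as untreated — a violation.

D3: violates R2,R7
E3: violates R4
F3: violates R1
G3: violates R4
A3: violates R2
B3: violates R3
C4: violates R3,R4
D4: violates R3

{}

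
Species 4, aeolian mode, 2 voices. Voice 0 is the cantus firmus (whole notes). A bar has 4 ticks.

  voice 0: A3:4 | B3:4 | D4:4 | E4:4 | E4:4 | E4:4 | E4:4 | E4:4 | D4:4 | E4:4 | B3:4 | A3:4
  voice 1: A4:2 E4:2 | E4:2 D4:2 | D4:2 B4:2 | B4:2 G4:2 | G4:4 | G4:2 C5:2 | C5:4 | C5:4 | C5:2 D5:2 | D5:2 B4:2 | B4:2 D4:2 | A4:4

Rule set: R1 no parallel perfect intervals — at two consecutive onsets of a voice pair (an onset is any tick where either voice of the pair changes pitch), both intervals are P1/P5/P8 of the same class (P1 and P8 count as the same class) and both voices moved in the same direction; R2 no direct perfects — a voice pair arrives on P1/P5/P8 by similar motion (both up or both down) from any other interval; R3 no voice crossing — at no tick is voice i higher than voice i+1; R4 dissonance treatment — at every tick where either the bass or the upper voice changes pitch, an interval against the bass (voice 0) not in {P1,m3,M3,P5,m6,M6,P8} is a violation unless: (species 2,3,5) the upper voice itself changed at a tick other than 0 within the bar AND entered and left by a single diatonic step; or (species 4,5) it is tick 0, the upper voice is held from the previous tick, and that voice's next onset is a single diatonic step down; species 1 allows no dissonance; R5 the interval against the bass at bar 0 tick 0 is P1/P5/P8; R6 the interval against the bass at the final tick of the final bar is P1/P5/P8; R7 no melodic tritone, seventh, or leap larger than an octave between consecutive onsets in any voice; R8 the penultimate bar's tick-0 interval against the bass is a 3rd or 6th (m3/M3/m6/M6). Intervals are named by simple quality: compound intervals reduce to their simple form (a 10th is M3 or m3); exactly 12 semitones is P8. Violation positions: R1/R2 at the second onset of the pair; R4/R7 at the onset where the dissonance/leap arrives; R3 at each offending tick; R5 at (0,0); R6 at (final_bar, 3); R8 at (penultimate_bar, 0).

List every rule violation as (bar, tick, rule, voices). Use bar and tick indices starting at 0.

bar 0: v0=A3 v1=A4 downbeat P8
bar 1: v0=B3 v1=E4 downbeat P4
bar 2: v0=D4 v1=D4 downbeat P1
bar 3: v0=E4 v1=B4 downbeat P5
bar 4: v0=E4 v1=G4 downbeat m3
bar 5: v0=E4 v1=G4 downbeat m3
bar 6: v0=E4 v1=C5 downbeat m6
bar 7: v0=E4 v1=C5 downbeat m6
bar 8: v0=D4 v1=C5 downbeat m7
bar 9: v0=E4 v1=D5 downbeat m7
bar 10: v0=B3 v1=B4 downbeat P8
bar 11: v0=A3 v1=A4 downbeat P8
  -> R4 @ bar 8 tick 0 v(0, 1): D4/C5 m7 untreated
  -> R4 @ bar 9 tick 0 v(0, 1): E4/D5 m7 untreated
  -> R8 @ bar 10 tick 0 v(0, 1): penult P8 not 3rd/6th

(8, 0, R4, (0, 1))
(9, 0, R4, (0, 1))
(10, 0, R8, (0, 1))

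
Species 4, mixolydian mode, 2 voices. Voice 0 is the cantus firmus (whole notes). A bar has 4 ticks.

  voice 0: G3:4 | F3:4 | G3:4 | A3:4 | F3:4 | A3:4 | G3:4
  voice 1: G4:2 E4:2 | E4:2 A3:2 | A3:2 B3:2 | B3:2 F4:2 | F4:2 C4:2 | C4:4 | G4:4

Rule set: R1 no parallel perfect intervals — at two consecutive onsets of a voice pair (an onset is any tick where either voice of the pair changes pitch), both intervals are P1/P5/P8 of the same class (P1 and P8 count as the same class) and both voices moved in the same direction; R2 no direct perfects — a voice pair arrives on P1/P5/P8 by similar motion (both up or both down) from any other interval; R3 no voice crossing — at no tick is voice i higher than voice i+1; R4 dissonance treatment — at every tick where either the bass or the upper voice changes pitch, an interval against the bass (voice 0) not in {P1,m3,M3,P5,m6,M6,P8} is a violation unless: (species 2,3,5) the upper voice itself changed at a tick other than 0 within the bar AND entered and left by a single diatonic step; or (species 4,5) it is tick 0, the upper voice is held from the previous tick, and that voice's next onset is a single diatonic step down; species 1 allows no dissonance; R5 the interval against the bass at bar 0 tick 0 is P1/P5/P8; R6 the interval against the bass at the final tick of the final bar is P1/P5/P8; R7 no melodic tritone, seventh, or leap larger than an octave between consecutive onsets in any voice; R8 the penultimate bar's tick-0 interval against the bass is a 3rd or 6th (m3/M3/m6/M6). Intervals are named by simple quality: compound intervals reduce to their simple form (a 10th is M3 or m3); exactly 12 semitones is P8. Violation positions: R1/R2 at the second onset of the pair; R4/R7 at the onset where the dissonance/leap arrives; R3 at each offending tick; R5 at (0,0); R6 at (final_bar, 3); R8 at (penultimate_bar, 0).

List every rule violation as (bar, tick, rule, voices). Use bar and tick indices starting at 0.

bar 0: v0=G3 v1=G4 downbeat P8
bar 1: v0=F3 v1=E4 downbeat M7
bar 2: v0=G3 v1=A3 downbeat M2
bar 3: v0=A3 v1=B3 downbeat M2
bar 4: v0=F3 v1=F4 downbeat P8
bar 5: v0=A3 v1=C4 downbeat m3
bar 6: v0=G3 v1=G4 downbeat P8
  -> R4 @ bar 1 tick 0 v(0, 1): F3/E4 M7 untreated
  -> R4 @ bar 2 tick 0 v(0, 1): G3/A3 M2 untreated
  -> R4 @ bar 3 tick 0 v(0, 1): A3/B3 M2 untreated
  -> R7 @ bar 3 tick 2 v(1,): B3->F4 leap 6st

(1, 0, R4, (0, 1))
(2, 0, R4, (0, 1))
(3, 0, R4, (0, 1))
(3, 2, R7, (1,))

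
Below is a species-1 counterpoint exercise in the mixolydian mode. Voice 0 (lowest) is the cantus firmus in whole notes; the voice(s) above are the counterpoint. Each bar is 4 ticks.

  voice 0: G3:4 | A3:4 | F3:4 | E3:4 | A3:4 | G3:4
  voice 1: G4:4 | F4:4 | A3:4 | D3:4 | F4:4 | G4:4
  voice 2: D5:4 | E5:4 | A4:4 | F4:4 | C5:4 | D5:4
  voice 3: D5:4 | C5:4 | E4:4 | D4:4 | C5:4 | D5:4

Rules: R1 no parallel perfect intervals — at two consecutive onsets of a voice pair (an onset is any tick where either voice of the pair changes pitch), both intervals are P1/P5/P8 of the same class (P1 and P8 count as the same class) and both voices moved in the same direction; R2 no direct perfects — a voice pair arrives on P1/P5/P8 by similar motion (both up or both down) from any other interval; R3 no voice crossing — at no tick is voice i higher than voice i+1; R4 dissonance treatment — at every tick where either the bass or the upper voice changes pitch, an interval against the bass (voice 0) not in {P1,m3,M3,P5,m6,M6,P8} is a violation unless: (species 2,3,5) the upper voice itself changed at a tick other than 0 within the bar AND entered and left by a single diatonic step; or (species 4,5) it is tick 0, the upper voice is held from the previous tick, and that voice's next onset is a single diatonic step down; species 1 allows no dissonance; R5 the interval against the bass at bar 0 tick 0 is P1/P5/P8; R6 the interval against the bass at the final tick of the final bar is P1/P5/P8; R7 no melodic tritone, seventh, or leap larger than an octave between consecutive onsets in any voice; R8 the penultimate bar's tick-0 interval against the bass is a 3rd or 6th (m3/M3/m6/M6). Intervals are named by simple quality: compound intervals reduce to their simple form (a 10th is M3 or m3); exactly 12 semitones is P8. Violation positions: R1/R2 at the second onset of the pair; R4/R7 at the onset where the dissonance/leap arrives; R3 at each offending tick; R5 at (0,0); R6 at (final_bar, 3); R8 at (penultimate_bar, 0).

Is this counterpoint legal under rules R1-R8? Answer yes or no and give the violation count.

bar 0: v0=G3 v1=G4 v2=D5 v3=D5 (P5)
bar 1: v0=A3 v1=F4 v2=E5 v3=C5 (m3)
bar 2: v0=F3 v1=A3 v2=A4 v3=E4 (M7)
bar 3: v0=E3 v1=D3 v2=F4 v3=D4 (m7)
bar 4: v0=A3 v1=F4 v2=C5 v3=C5 (m3)
bar 5: v0=G3 v1=G4 v2=D5 v3=D5 (P5)
  R1 @ bar1.0: G3/D5 P5 -> A3/E5 P5 similar
  R1 @ bar1.0: G4/D5 P5 -> F4/C5 P5 similar
  R3 @ bar1.0: E5 above C5
  R3 @ bar1.1: E5 above C5
  R3 @ bar1.2: E5 above C5
  R3 @ bar1.3: E5 above C5
  R1 @ bar2.0: F4/C5 P5 -> A3/E4 P5 similar
  R2 @ bar2.0: F4/E5 M7 -> A3/A4 P8 similar
  R3 @ bar2.0: A4 above E4
  R4 @ bar2.0: F3/E4 M7 untreated
  R3 @ bar2.1: A4 above E4
  R3 @ bar2.2: A4 above E4
  R3 @ bar2.3: A4 above E4
  R2 @ bar3.0: A3/E4 P5 -> D3/D4 P8 similar
  R3 @ bar3.0: E3 above D3
  R3 @ bar3.0: F4 above D4
  R4 @ bar3.0: E3/D3 M2 untreated
  R4 @ bar3.0: E3/F4 m2 untreated
  R4 @ bar3.0: E3/D4 m7 untreated
  R3 @ bar3.1: E3 above D3
  R3 @ bar3.1: F4 above D4
  R3 @ bar3.2: E3 above D3
  R3 @ bar3.2: F4 above D4
  R3 @ bar3.3: E3 above D3
  R3 @ bar3.3: F4 above D4
  R2 @ bar4.0: D3/F4 m3 -> F4/C5 P5 similar
  R2 @ bar4.0: D3/D4 P8 -> F4/C5 P5 similar
  R2 @ bar4.0: F4/D4 m3 -> C5/C5 P1 similar
  R7 @ bar4.0: D3->F4 leap 15st
  R7 @ bar4.0: D4->C5 leap 10st
  R1 @ bar5.0: F4/C5 P5 -> G4/D5 P5 similar
  R1 @ bar5.0: F4/C5 P5 -> G4/D5 P5 similar
  R1 @ bar5.0: C5/C5 P1 -> D5/D5 P1 similar

No (33 violations)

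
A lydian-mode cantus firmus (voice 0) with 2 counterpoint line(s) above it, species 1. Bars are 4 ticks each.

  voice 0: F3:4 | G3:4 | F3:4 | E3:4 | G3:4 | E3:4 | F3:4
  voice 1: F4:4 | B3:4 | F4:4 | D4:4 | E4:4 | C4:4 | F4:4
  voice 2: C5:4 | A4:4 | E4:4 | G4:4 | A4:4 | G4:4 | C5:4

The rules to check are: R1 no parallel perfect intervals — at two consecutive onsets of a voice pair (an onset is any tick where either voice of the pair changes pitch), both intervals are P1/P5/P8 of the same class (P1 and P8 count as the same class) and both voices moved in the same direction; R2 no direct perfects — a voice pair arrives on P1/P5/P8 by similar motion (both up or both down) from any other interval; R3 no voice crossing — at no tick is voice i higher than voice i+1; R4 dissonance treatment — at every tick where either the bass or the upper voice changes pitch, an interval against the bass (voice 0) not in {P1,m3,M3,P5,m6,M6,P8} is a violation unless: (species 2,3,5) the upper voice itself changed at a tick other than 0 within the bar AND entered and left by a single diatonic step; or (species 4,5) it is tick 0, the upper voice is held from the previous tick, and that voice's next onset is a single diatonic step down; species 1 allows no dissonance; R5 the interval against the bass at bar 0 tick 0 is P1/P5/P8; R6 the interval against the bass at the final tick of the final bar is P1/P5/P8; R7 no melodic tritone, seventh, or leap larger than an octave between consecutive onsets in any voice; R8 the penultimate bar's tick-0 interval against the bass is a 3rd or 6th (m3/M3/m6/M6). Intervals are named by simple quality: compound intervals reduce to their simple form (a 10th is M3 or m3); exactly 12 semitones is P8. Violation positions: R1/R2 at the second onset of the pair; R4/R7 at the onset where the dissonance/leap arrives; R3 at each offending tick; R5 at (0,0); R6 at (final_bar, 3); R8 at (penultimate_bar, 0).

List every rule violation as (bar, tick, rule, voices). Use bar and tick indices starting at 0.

bar 0: v0=F3 v1=F4 v2=C5 downbeat P5
bar 1: v0=G3 v1=B3 v2=A4 downbeat M2
bar 2: v0=F3 v1=F4 v2=E4 downbeat M7
bar 3: v0=E3 v1=D4 v2=G4 downbeat m3
bar 4: v0=G3 v1=E4 v2=A4 downbeat M2
bar 5: v0=E3 v1=C4 v2=G4 downbeat m3
bar 6: v0=F3 v1=F4 v2=C5 downbeat P5
  -> R4 @ bar 1 tick 0 v(0, 2): G3/A4 M2 untreated
  -> R7 @ bar 1 tick 0 v(1,): F4->B3 leap 6st
  -> R3 @ bar 2 tick 0 v(1, 2): F4 above E4
  -> R4 @ bar 2 tick 0 v(0, 2): F3/E4 M7 untreated
  -> R7 @ bar 2 tick 0 v(1,): B3->F4 leap 6st
  -> R3 @ bar 2 tick 1 v(1, 2): F4 above E4
  -> R3 @ bar 2 tick 2 v(1, 2): F4 above E4
  -> R3 @ bar 2 tick 3 v(1, 2): F4 above E4
  -> R4 @ bar 3 tick 0 v(0, 1): E3/D4 m7 untreated
  -> R4 @ bar 4 tick 0 v(0, 2): G3/A4 M2 untreated
  -> R2 @ bar 5 tick 0 v(1, 2): E4/A4 P4 -> C4/G4 P5 similar
  -> R1 @ bar 6 tick 0 v(1, 2): C4/G4 P5 -> F4/C5 P5 similar
  -> R2 @ bar 6 tick 0 v(0, 1): E3/C4 m6 -> F3/F4 P8 similar
  -> R2 @ bar 6 tick 0 v(0, 2): E3/G4 m3 -> F3/C5 P5 similar

(1, 0, R4, (0, 2))
(1, 0, R7, (1,))
(2, 0, R3, (1, 2))
(2, 0, R4, (0, 2))
(2, 0, R7, (1,))
(2, 1, R3, (1, 2))
(2, 2, R3, (1, 2))
(2, 3, R3, (1, 2))
(3, 0, R4, (0, 1))
(4, 0, R4, (0, 2))
(5, 0, R2, (1, 2))
(6, 0, R1, (1, 2))
(6, 0, R2, (0, 1))
(6, 0, R2, (0, 2))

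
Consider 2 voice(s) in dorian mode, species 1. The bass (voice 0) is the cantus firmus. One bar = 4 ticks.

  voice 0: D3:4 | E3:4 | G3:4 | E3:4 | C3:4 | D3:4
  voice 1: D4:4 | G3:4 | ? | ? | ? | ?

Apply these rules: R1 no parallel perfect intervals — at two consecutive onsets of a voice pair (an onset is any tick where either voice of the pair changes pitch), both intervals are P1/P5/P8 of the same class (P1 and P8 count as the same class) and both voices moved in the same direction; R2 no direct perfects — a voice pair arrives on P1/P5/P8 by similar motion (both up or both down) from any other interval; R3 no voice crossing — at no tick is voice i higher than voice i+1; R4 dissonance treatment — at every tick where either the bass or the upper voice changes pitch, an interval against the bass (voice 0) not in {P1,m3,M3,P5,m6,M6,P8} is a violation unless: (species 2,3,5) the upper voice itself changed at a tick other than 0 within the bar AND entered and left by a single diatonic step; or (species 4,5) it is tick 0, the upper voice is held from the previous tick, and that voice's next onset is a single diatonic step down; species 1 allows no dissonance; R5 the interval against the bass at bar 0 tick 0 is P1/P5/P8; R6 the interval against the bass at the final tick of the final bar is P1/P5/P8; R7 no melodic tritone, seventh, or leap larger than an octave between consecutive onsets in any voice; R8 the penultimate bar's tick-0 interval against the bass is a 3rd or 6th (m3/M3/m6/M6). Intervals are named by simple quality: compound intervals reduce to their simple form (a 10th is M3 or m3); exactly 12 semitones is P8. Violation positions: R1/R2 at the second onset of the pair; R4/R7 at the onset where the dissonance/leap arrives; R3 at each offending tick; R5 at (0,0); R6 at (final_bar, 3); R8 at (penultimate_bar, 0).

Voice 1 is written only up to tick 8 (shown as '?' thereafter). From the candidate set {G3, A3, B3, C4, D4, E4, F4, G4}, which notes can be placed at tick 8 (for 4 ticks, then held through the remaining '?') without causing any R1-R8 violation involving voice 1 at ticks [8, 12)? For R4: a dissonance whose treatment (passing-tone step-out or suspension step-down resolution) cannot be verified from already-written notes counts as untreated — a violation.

G3: legal
A3: violates R4
B3: legal
C4: violates R4
D4: violates R2
E4: legal
F4: violates R4,R7
G4: violates R2

{B3, E4, G3}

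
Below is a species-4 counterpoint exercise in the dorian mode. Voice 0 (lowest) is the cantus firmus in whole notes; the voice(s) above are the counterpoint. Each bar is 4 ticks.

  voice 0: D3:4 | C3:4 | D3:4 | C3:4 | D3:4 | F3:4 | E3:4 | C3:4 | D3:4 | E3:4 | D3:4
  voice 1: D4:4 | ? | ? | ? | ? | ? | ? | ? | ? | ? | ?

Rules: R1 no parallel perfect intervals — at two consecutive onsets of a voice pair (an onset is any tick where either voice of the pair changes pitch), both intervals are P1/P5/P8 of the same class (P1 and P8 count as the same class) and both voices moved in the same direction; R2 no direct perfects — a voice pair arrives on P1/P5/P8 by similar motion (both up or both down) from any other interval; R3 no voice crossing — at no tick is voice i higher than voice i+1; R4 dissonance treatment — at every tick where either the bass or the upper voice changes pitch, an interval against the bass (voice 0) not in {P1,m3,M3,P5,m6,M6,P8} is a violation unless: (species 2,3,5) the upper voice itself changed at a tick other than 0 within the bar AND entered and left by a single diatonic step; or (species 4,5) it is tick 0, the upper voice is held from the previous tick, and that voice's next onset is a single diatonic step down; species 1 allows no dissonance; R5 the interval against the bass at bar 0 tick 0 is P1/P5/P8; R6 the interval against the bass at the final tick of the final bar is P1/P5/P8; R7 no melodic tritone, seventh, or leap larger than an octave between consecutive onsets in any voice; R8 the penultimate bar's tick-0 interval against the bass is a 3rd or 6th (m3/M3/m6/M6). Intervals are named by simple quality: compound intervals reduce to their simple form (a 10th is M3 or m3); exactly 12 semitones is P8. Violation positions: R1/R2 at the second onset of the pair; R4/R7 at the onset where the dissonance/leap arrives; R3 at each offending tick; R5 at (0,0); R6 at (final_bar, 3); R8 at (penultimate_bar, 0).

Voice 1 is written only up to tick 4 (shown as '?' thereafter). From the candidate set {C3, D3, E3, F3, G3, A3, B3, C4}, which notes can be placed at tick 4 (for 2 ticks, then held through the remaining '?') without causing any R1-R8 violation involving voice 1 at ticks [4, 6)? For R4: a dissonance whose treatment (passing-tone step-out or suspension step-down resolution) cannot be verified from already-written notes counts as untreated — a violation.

C3: violates R1,R7
D3: violates R4
E3: violates R7
F3: violates R4
G3: violates R2
A3: legal
B3: violates R4
C4: violates R1

{A3}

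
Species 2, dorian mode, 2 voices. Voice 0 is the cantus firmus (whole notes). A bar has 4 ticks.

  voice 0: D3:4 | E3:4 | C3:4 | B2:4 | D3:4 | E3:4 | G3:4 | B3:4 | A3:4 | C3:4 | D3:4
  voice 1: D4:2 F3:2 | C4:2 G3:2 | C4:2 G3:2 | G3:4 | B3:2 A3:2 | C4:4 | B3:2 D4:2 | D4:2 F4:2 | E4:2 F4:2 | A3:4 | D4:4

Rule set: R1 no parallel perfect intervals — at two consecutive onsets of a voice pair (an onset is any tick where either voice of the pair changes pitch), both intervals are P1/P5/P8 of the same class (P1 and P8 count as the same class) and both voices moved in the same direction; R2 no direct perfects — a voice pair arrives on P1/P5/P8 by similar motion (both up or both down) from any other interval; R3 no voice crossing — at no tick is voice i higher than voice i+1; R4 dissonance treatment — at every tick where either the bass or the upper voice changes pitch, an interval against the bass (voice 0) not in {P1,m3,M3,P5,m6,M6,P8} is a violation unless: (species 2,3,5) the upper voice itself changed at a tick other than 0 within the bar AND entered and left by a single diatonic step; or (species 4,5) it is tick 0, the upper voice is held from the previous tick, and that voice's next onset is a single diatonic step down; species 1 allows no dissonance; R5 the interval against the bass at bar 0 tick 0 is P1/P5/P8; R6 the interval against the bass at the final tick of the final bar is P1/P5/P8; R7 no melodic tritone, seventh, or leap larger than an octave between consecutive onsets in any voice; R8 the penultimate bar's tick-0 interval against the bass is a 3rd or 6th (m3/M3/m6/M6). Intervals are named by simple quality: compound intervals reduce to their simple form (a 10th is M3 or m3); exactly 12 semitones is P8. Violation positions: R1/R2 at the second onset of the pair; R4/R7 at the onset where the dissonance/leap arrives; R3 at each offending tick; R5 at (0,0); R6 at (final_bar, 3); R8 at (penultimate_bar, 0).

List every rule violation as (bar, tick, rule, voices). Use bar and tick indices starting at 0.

bar 0: v0=D3 v1=D4 downbeat P8
bar 1: v0=E3 v1=C4 downbeat m6
bar 2: v0=C3 v1=C4 downbeat P8
bar 3: v0=B2 v1=G3 downbeat m6
bar 4: v0=D3 v1=B3 downbeat M6
bar 5: v0=E3 v1=C4 downbeat m6
bar 6: v0=G3 v1=B3 downbeat M3
bar 7: v0=B3 v1=D4 downbeat m3
bar 8: v0=A3 v1=E4 downbeat P5
bar 9: v0=C3 v1=A3 downbeat M6
bar 10: v0=D3 v1=D4 downbeat P8
  -> R4 @ bar 7 tick 2 v(0, 1): B3/F4 TT untreated
  -> R2 @ bar 8 tick 0 v(0, 1): B3/F4 TT -> A3/E4 P5 similar
  -> R2 @ bar 10 tick 0 v(0, 1): C3/A3 M6 -> D3/D4 P8 similar

(7, 2, R4, (0, 1))
(8, 0, R2, (0, 1))
(10, 0, R2, (0, 1))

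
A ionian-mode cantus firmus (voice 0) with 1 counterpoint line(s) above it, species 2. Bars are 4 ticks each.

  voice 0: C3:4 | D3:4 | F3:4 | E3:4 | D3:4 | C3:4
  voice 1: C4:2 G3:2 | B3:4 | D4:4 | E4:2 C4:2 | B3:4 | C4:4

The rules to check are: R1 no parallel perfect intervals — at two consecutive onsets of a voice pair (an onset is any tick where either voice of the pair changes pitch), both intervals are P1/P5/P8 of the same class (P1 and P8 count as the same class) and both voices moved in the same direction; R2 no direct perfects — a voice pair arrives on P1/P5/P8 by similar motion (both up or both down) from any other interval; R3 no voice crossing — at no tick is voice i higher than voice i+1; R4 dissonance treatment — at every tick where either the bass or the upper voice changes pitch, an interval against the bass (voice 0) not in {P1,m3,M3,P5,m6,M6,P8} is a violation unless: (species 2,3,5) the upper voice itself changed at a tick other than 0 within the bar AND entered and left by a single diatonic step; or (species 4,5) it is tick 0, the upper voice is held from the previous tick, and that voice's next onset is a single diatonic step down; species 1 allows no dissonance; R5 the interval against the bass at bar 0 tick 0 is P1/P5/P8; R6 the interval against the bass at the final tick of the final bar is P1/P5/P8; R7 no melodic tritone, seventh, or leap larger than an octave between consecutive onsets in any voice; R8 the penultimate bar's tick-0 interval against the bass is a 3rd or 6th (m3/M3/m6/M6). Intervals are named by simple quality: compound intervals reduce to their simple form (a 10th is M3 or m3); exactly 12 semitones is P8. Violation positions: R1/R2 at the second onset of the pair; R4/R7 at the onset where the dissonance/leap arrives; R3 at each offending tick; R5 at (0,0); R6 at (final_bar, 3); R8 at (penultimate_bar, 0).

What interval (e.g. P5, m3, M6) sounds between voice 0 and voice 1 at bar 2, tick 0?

M6

voice 0=F3 voice 1=D4 -> M6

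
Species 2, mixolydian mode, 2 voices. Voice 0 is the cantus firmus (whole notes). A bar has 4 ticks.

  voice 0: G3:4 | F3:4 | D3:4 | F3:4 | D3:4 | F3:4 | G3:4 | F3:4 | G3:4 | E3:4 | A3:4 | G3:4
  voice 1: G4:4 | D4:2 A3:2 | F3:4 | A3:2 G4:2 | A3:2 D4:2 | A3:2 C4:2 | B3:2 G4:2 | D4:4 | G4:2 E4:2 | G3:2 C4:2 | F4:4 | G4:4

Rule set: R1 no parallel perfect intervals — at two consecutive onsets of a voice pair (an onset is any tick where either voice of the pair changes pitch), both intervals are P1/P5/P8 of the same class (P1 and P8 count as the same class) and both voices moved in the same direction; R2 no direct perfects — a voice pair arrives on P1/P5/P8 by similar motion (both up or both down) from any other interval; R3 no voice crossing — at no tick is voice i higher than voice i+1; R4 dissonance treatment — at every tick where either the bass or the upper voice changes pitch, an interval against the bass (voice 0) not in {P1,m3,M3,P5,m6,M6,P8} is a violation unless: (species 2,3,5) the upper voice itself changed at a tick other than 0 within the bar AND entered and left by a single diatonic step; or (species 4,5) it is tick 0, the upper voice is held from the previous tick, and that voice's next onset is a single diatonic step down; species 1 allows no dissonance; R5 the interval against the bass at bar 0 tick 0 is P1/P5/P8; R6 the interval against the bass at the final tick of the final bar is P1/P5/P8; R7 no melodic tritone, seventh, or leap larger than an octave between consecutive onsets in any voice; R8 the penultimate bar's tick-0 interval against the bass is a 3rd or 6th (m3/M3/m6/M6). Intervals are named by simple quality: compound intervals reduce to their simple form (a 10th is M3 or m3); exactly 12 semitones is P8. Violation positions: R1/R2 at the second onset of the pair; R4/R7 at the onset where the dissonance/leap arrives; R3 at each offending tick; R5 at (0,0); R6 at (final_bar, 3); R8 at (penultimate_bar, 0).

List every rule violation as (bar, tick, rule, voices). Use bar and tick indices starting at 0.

(3, 2, R4, (0, 1))
(3, 2, R7, (1,))
(4, 0, R2, (0, 1))
(4, 0, R7, (1,))
(8, 0, R2, (0, 1))

bar 0: v0=G3 v1=G4 downbeat P8
bar 1: v0=F3 v1=D4 downbeat M6
bar 2: v0=D3 v1=F3 downbeat m3
bar 3: v0=F3 v1=A3 downbeat M3
bar 4: v0=D3 v1=A3 downbeat P5
bar 5: v0=F3 v1=A3 downbeat M3
bar 6: v0=G3 v1=B3 downbeat M3
bar 7: v0=F3 v1=D4 downbeat M6
bar 8: v0=G3 v1=G4 downbeat P8
bar 9: v0=E3 v1=G3 downbeat m3
bar 10: v0=A3 v1=F4 downbeat m6
bar 11: v0=G3 v1=G4 downbeat P8
  -> R4 @ bar 3 tick 2 v(0, 1): F3/G4 M2 untreated
  -> R7 @ bar 3 tick 2 v(1,): A3->G4 leap 10st
  -> R2 @ bar 4 tick 0 v(0, 1): F3/G4 M2 -> D3/A3 P5 similar
  -> R7 @ bar 4 tick 0 v(1,): G4->A3 leap 10st
  -> R2 @ bar 8 tick 0 v(0, 1): F3/D4 M6 -> G3/G4 P8 similar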